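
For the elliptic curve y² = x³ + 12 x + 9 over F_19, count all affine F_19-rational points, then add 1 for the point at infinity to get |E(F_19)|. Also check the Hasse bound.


Affine points = {(0, 3), (0, 16), (4, 8), (4, 11), (5, 2), (5, 17), (8, 3), (8, 16), (11, 3), (11, 16), (12, 0), (13, 5), (13, 14), (15, 7), (15, 12)}; affine count = 15; |E(F_19)| = 16.

Discriminant check: Δ ∝ 4a³ + 27b² = 4·12³ + 27·9² = 4·1728 + 27·81 ≡ 17 (mod 19). Nonzero ⇒ E is nonsingular.
For each x ∈ F_19, compute rhs = x³ + 12·x + 9 mod 19, then count y ∈ F_19 with y² ≡ rhs.
  x = 0: rhs = 9, matching y values: 3, 16 (2 points).
  x = 1: rhs = 3, matching y values: none (0 points).
  x = 2: rhs = 3, matching y values: none (0 points).
  x = 3: rhs = 15, matching y values: none (0 points).
  x = 4: rhs = 7, matching y values: 8, 11 (2 points).
  x = 5: rhs = 4, matching y values: 2, 17 (2 points).
  x = 6: rhs = 12, matching y values: none (0 points).
  x = 7: rhs = 18, matching y values: none (0 points).
  x = 8: rhs = 9, matching y values: 3, 16 (2 points).
  x = 9: rhs = 10, matching y values: none (0 points).
  x = 10: rhs = 8, matching y values: none (0 points).
  x = 11: rhs = 9, matching y values: 3, 16 (2 points).
  x = 12: rhs = 0, matching y values: 0 (1 points).
  x = 13: rhs = 6, matching y values: 5, 14 (2 points).
  x = 14: rhs = 14, matching y values: none (0 points).
  x = 15: rhs = 11, matching y values: 7, 12 (2 points).
  x = 16: rhs = 3, matching y values: none (0 points).
  x = 17: rhs = 15, matching y values: none (0 points).
  x = 18: rhs = 15, matching y values: none (0 points).
Total affine count: 15.
Full point count |E(F_19)| = 15 + 1 = 16.
Hasse bound: |16 − (19+1)| = |-4| = 4 ≤ 2√19 ≈ 8.7178 ✓.


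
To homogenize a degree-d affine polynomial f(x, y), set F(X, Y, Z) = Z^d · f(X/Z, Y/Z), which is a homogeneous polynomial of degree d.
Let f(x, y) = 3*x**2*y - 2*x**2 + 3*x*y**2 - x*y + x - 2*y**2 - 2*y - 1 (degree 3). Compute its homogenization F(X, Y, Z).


F(X, Y, Z) = 3*X**2*Y - 2*X**2*Z + 3*X*Y**2 - X*Y*Z + X*Z**2 - 2*Y**2*Z - 2*Y*Z**2 - Z**3

deg(f) = 3.
Substitute x = X/Z, y = Y/Z into f, then multiply by Z^3.
  monomial 3·x^2·y^1 ↦ 3·X^2·Y^1·Z^0.
  monomial -2·x^2·y^0 ↦ -2·X^2·Y^0·Z^1.
  monomial 3·x^1·y^2 ↦ 3·X^1·Y^2·Z^0.
  monomial -1·x^1·y^1 ↦ -1·X^1·Y^1·Z^1.
  monomial 1·x^1·y^0 ↦ 1·X^1·Y^0·Z^2.
  monomial -2·x^0·y^2 ↦ -2·X^0·Y^2·Z^1.
  monomial -2·x^0·y^1 ↦ -2·X^0·Y^1·Z^2.
  monomial -1·x^0·y^0 ↦ -1·X^0·Y^0·Z^3.
Collecting: F(X, Y, Z) = 3*X**2*Y - 2*X**2*Z + 3*X*Y**2 - X*Y*Z + X*Z**2 - 2*Y**2*Z - 2*Y*Z**2 - Z**3.


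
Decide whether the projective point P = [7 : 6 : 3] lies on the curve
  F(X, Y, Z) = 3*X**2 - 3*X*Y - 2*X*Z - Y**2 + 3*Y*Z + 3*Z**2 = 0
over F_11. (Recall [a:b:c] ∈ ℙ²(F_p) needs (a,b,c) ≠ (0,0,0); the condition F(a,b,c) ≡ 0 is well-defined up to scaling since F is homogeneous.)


F(7,6,3) ≡ 2 (mod 11); P is NOT on the curve.

Evaluate F(7, 6, 3) term-by-term (mod 11).
  3*X**2 ↦ 3·49·1·1 = 147
  -3*X*Y ↦ -3·7·6·1 = -126
  -2*X*Z ↦ -2·7·1·3 = -42
  -Y**2 ↦ -1·1·36·1 = -36
  3*Y*Z ↦ 3·1·6·3 = 54
  3*Z**2 ↦ 3·1·1·9 = 27
Sum: F(7, 6, 3) = (147) + (-126) + (-42) + (-36) + (54) + (27) = 24.
Reducing mod 11: 24 ≡ 2 (mod 11).
Since F(a, b, c) ≡ 2 ≠ 0 (mod 11), P does NOT lie on the curve.


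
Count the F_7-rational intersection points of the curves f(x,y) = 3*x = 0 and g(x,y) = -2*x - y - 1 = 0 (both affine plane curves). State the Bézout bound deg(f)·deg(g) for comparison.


Common zeros: {(0, 6)}; count = 1; Bézout bound = 1.

deg(f) = 1, deg(g) = 1, so Bézout bound = 1.
Scan x ∈ F_7. For each x, list the y ∈ F_7 with f(x, y) ≡ 0 and those with g(x, y) ≡ 0 (mod 7); the common zeros in that column are the intersection.
  x = 0: f ≡ 0 at y ∈ {0, 1, 2, 3, 4, 5, 6}; g ≡ 0 at y ∈ {6}; common: {6}.
  x = 1: f ≡ 0 at y ∈ ∅; g ≡ 0 at y ∈ {4}; common: ∅.
  x = 2: f ≡ 0 at y ∈ ∅; g ≡ 0 at y ∈ {2}; common: ∅.
  x = 3: f ≡ 0 at y ∈ ∅; g ≡ 0 at y ∈ {0}; common: ∅.
  x = 4: f ≡ 0 at y ∈ ∅; g ≡ 0 at y ∈ {5}; common: ∅.
  x = 5: f ≡ 0 at y ∈ ∅; g ≡ 0 at y ∈ {3}; common: ∅.
  x = 6: f ≡ 0 at y ∈ ∅; g ≡ 0 at y ∈ {1}; common: ∅.
Collecting: common zeros = {(0, 6)}, so the count is 1.
Comparison with the Bézout bound: 1 ≤ 1 = deg(f)·deg(g), as expected for curves with no common component (the bound is attained).


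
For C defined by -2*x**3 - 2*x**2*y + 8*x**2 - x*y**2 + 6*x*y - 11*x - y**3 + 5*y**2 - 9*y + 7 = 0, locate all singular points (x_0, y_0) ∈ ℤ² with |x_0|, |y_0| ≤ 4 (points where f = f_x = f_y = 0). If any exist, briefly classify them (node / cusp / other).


Singular points: {(1, 1)}; classification: cusp.

Compute partial derivatives:
  f_x = -6*x**2 - 4*x*y + 16*x - y**2 + 6*y - 11.
  f_y = -2*x**2 - 2*x*y + 6*x - 3*y**2 + 10*y - 9.
Scan x_0 ∈ {−4, ..., 4}. For each x_0, f_y(x_0, y) is a polynomial in y; find its integer roots y ∈ {−4, ..., 4}, then test f_x and f at those candidates.
  x = -4: f_y(-4, y) = -3*y**2 + 18*y - 65; no integer root y with |y| ≤ 4.
  x = -3: f_y(-3, y) = -3*y**2 + 16*y - 45; no integer root y with |y| ≤ 4.
  x = -2: f_y(-2, y) = -3*y**2 + 14*y - 29; no integer root y with |y| ≤ 4.
  x = -1: f_y(-1, y) = -3*y**2 + 12*y - 17; no integer root y with |y| ≤ 4.
  x = 0: f_y(0, y) = -3*y**2 + 10*y - 9; no integer root y with |y| ≤ 4.
  x = 1: f_y(1, y) = -3*y**2 + 8*y - 5; vanishes at y ∈ {1}. (1, 1): f_x = 0, f = 0 — SINGULAR.
  x = 2: f_y(2, y) = -3*y**2 + 6*y - 5; no integer root y with |y| ≤ 4.
  x = 3: f_y(3, y) = -3*y**2 + 4*y - 9; no integer root y with |y| ≤ 4.
  x = 4: f_y(4, y) = -3*y**2 + 2*y - 17; no integer root y with |y| ≤ 4.
Only singular point on the grid: (1, 1).
Classify: substitute x = 1 + u, y = 1 + v and expand: f = -2*u**3 - 2*u**2*v - u*v**2 - v**3 + v**2.
No constant or linear terms (consistent with a singular point). Quadratic part: v**2. Cubic part: -2*u**3 - 2*u**2*v - u*v**2 - v**3.
The quadratic part v**2 is a perfect square, so there is a single (double) tangent line v = 0, i.e. y = 1. Restricting the cubic part to that line (v = 0) leaves -2*u**3 ≠ 0, so f is not divisible by v and the branch is v² ≈ 2*u**3 to lowest order — this is a cusp.
Classification: cusp.


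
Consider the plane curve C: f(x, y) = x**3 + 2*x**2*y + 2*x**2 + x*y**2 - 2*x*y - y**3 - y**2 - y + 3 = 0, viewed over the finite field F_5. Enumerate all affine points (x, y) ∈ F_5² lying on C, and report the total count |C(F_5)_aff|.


Affine F_5-points: {(0, 1), (2, 3), (3, 1), (3, 2), (3, 4), (4, 4)}; count = 6.

For each of the 25 pairs (x, y) ∈ F_5², evaluate f(x, y) mod 5. Record the zeros.
  x = 0: [0↦3, 1↦0, 2↦4, 3↦4, 4↦4]  zeros at y ∈ {1}
  x = 1: [0↦1, 1↦4, 2↦1, 3↦1, 4↦3]  zeros at y ∈ ∅
  x = 2: [0↦4, 1↦2, 2↦1, 3↦0, 4↦3]  zeros at y ∈ {3}
  x = 3: [0↦3, 1↦0, 2↦0, 3↦2, 4↦0]  zeros at y ∈ {1, 2, 4}
  x = 4: [0↦4, 1↦4, 2↦4, 3↦3, 4↦0]  zeros at y ∈ {4}
Collecting zeros: affine points = {(0, 1), (2, 3), (3, 1), (3, 2), (3, 4), (4, 4)}.
Total count |C(F_5)_aff| = 6.


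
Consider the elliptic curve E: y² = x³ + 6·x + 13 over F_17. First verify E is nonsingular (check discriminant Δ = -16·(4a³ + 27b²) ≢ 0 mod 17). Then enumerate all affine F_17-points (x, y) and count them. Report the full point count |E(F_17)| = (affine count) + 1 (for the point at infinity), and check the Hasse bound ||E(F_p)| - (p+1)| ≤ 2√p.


Affine points = {(0, 8), (0, 9), (2, 4), (2, 13), (4, 4), (4, 13), (5, 7), (5, 10), (10, 6), (10, 11), (11, 4), (11, 13), (14, 6), (14, 11)}; affine count = 14; |E(F_17)| = 15.

Discriminant check: Δ ∝ 4a³ + 27b² = 4·6³ + 27·13² = 4·216 + 27·169 ≡ 4 (mod 17). Nonzero ⇒ E is nonsingular.
For each x ∈ F_17, compute rhs = x³ + 6·x + 13 mod 17, then count y ∈ F_17 with y² ≡ rhs.
  x = 0: rhs = 13, matching y values: 8, 9 (2 points).
  x = 1: rhs = 3, matching y values: none (0 points).
  x = 2: rhs = 16, matching y values: 4, 13 (2 points).
  x = 3: rhs = 7, matching y values: none (0 points).
  x = 4: rhs = 16, matching y values: 4, 13 (2 points).
  x = 5: rhs = 15, matching y values: 7, 10 (2 points).
  x = 6: rhs = 10, matching y values: none (0 points).
  x = 7: rhs = 7, matching y values: none (0 points).
  x = 8: rhs = 12, matching y values: none (0 points).
  x = 9: rhs = 14, matching y values: none (0 points).
  x = 10: rhs = 2, matching y values: 6, 11 (2 points).
  x = 11: rhs = 16, matching y values: 4, 13 (2 points).
  x = 12: rhs = 11, matching y values: none (0 points).
  x = 13: rhs = 10, matching y values: none (0 points).
  x = 14: rhs = 2, matching y values: 6, 11 (2 points).
  x = 15: rhs = 10, matching y values: none (0 points).
  x = 16: rhs = 6, matching y values: none (0 points).
Total affine count: 14.
Full point count |E(F_17)| = 14 + 1 = 15.
Hasse bound: |15 − (17+1)| = |-3| = 3 ≤ 2√17 ≈ 8.2462 ✓.


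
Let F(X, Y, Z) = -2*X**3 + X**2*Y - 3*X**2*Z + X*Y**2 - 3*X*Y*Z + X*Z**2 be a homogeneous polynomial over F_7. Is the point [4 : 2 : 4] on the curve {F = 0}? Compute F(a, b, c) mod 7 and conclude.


F(4,2,4) ≡ 4 (mod 7); P is NOT on the curve.

Evaluate F(4, 2, 4) term-by-term (mod 7).
  -2*X**3 ↦ -2·64·1·1 = -128
  X**2*Y ↦ 1·16·2·1 = 32
  -3*X**2*Z ↦ -3·16·1·4 = -192
  X*Y**2 ↦ 1·4·4·1 = 16
  -3*X*Y*Z ↦ -3·4·2·4 = -96
  X*Z**2 ↦ 1·4·1·16 = 64
Sum: F(4, 2, 4) = (-128) + (32) + (-192) + (16) + (-96) + (64) = -304.
Reducing mod 7: -304 ≡ 4 (mod 7).
Since F(a, b, c) ≡ 4 ≠ 0 (mod 7), P does NOT lie on the curve.


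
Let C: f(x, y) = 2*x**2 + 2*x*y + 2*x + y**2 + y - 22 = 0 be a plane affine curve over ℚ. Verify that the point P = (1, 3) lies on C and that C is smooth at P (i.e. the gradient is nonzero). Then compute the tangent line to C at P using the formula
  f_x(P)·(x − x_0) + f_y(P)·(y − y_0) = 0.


Tangent line at P: 12*x + 9*y - 39 = 0.

Step 1: f(1, 3) = 0, so P lies on C.
Step 2: partial derivatives
  f_x(x, y) = 4*x + 2*y + 2, f_y(x, y) = 2*x + 2*y + 1.
  f_x(P) = 12, f_y(P) = 9 (gradient nonzero, so P is smooth).
Step 3: tangent line at P: 12·(x − 1) + 9·(y − 3) = 0.
Expanding: 12*x + 9*y - 39 = 0.


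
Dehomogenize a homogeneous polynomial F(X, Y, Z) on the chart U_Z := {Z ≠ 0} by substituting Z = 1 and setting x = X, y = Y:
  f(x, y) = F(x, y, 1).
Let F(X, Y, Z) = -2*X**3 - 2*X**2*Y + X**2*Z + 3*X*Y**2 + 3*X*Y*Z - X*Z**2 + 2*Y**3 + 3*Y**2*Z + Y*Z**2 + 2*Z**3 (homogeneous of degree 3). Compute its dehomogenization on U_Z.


f(x, y) = -2*x**3 - 2*x**2*y + x**2 + 3*x*y**2 + 3*x*y - x + 2*y**3 + 3*y**2 + y + 2

On U_Z we set Z = 1. Each monomial c·X^i·Y^j·Z^k in F becomes c·x^i·y^j·1^k = c·x^i·y^j.
Substituting Z = 1: F(X, Y, 1) = -2*x**3 - 2*x**2*y + x**2 + 3*x*y**2 + 3*x*y - x + 2*y**3 + 3*y**2 + y + 2.
Note: deg(f) ≤ deg(F) = 3; strict inequality happens when F is divisible by Z (lost terms).


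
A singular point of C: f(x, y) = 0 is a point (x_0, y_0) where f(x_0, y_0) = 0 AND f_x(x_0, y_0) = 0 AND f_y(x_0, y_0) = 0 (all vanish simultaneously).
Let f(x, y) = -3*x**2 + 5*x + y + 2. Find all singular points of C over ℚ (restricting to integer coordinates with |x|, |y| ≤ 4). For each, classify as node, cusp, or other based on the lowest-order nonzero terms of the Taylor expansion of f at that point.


No singular points in the scanned grid; C is smooth there.

Compute partial derivatives:
  f_x = 5 - 6*x.
  f_y = 1.
f_y = 1 is a nonzero constant, so f_y never vanishes: no point (x, y) can satisfy f = f_x = f_y = 0. In particular no (x, y) ∈ {−4, ..., 4}² is singular; the curve is smooth.


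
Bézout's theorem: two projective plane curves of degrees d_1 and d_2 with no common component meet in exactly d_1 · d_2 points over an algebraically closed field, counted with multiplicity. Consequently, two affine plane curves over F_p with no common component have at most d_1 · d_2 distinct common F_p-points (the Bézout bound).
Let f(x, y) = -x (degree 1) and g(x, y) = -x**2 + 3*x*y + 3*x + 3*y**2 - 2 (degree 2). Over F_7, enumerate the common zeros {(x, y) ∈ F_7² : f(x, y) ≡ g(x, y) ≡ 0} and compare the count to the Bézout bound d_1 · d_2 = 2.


Common zeros: ∅; count = 0; Bézout bound = 2.

deg(f) = 1, deg(g) = 2, so Bézout bound = 2.
Scan x ∈ F_7. For each x, list the y ∈ F_7 with f(x, y) ≡ 0 and those with g(x, y) ≡ 0 (mod 7); the common zeros in that column are the intersection.
  x = 0: f ≡ 0 at y ∈ {0, 1, 2, 3, 4, 5, 6}; g ≡ 0 at y ∈ ∅; common: ∅.
  x = 1: f ≡ 0 at y ∈ ∅; g ≡ 0 at y ∈ {0, 6}; common: ∅.
  x = 2: f ≡ 0 at y ∈ ∅; g ≡ 0 at y ∈ {0, 5}; common: ∅.
  x = 3: f ≡ 0 at y ∈ ∅; g ≡ 0 at y ∈ {2}; common: ∅.
  x = 4: f ≡ 0 at y ∈ ∅; g ≡ 0 at y ∈ ∅; common: ∅.
  x = 5: f ≡ 0 at y ∈ ∅; g ≡ 0 at y ∈ ∅; common: ∅.
  x = 6: f ≡ 0 at y ∈ ∅; g ≡ 0 at y ∈ {2, 6}; common: ∅.
Collecting: common zeros = ∅, so the count is 0.
Comparison with the Bézout bound: 0 ≤ 2 = deg(f)·deg(g), as expected for curves with no common component (the affine F_7-count falls short of the bound because intersections may lie at infinity, over extension fields, or carry multiplicity).


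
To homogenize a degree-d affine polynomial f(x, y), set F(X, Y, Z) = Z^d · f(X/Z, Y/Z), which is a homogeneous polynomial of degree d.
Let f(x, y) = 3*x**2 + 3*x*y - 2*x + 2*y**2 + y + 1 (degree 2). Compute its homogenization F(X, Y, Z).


F(X, Y, Z) = 3*X**2 + 3*X*Y - 2*X*Z + 2*Y**2 + Y*Z + Z**2

deg(f) = 2.
Substitute x = X/Z, y = Y/Z into f, then multiply by Z^2.
  monomial 3·x^2·y^0 ↦ 3·X^2·Y^0·Z^0.
  monomial 3·x^1·y^1 ↦ 3·X^1·Y^1·Z^0.
  monomial -2·x^1·y^0 ↦ -2·X^1·Y^0·Z^1.
  monomial 2·x^0·y^2 ↦ 2·X^0·Y^2·Z^0.
  monomial 1·x^0·y^1 ↦ 1·X^0·Y^1·Z^1.
  monomial 1·x^0·y^0 ↦ 1·X^0·Y^0·Z^2.
Collecting: F(X, Y, Z) = 3*X**2 + 3*X*Y - 2*X*Z + 2*Y**2 + Y*Z + Z**2.


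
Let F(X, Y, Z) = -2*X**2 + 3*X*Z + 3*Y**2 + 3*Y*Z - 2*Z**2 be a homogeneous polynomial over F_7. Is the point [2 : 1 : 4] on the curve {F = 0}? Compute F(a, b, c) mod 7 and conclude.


F(2,1,4) ≡ 6 (mod 7); P is NOT on the curve.

Evaluate F(2, 1, 4) term-by-term (mod 7).
  -2*X**2 ↦ -2·4·1·1 = -8
  3*X*Z ↦ 3·2·1·4 = 24
  3*Y**2 ↦ 3·1·1·1 = 3
  3*Y*Z ↦ 3·1·1·4 = 12
  -2*Z**2 ↦ -2·1·1·16 = -32
Sum: F(2, 1, 4) = (-8) + (24) + (3) + (12) + (-32) = -1.
Reducing mod 7: -1 ≡ 6 (mod 7).
Since F(a, b, c) ≡ 6 ≠ 0 (mod 7), P does NOT lie on the curve.


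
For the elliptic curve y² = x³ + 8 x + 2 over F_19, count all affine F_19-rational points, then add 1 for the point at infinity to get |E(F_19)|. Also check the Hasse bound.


Affine points = {(1, 7), (1, 12), (2, 8), (2, 11), (6, 0), (9, 9), (9, 10), (13, 2), (13, 17), (15, 1), (15, 18), (17, 4), (17, 15)}; affine count = 13; |E(F_19)| = 14.

Discriminant check: Δ ∝ 4a³ + 27b² = 4·8³ + 27·2² = 4·512 + 27·4 ≡ 9 (mod 19). Nonzero ⇒ E is nonsingular.
For each x ∈ F_19, compute rhs = x³ + 8·x + 2 mod 19, then count y ∈ F_19 with y² ≡ rhs.
  x = 0: rhs = 2, matching y values: none (0 points).
  x = 1: rhs = 11, matching y values: 7, 12 (2 points).
  x = 2: rhs = 7, matching y values: 8, 11 (2 points).
  x = 3: rhs = 15, matching y values: none (0 points).
  x = 4: rhs = 3, matching y values: none (0 points).
  x = 5: rhs = 15, matching y values: none (0 points).
  x = 6: rhs = 0, matching y values: 0 (1 points).
  x = 7: rhs = 2, matching y values: none (0 points).
  x = 8: rhs = 8, matching y values: none (0 points).
  x = 9: rhs = 5, matching y values: 9, 10 (2 points).
  x = 10: rhs = 18, matching y values: none (0 points).
  x = 11: rhs = 15, matching y values: none (0 points).
  x = 12: rhs = 2, matching y values: none (0 points).
  x = 13: rhs = 4, matching y values: 2, 17 (2 points).
  x = 14: rhs = 8, matching y values: none (0 points).
  x = 15: rhs = 1, matching y values: 1, 18 (2 points).
  x = 16: rhs = 8, matching y values: none (0 points).
  x = 17: rhs = 16, matching y values: 4, 15 (2 points).
  x = 18: rhs = 12, matching y values: none (0 points).
Total affine count: 13.
Full point count |E(F_19)| = 13 + 1 = 14.
Hasse bound: |14 − (19+1)| = |-6| = 6 ≤ 2√19 ≈ 8.7178 ✓.


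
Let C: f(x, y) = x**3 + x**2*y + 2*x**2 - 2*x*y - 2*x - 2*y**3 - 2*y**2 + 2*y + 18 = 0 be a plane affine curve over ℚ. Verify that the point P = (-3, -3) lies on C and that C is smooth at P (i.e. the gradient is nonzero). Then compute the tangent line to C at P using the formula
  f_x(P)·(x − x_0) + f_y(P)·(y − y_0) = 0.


Tangent line at P: 37*x - 25*y + 36 = 0.

Step 1: f(-3, -3) = 0, so P lies on C.
Step 2: partial derivatives
  f_x(x, y) = 3*x**2 + 2*x*y + 4*x - 2*y - 2, f_y(x, y) = x**2 - 2*x - 6*y**2 - 4*y + 2.
  f_x(P) = 37, f_y(P) = -25 (gradient nonzero, so P is smooth).
Step 3: tangent line at P: 37·(x − -3) + -25·(y − -3) = 0.
Expanding: 37*x - 25*y + 36 = 0.


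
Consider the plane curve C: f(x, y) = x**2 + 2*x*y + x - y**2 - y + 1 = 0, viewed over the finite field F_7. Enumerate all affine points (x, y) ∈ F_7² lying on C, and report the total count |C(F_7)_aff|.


Affine F_7-points: {(2, 0), (2, 3), (3, 6), (4, 0), (5, 3), (5, 6)}; count = 6.

For each of the 49 pairs (x, y) ∈ F_7², evaluate f(x, y) mod 7. Record the zeros.
  x = 0: [0↦1, 1↦6, 2↦2, 3↦3, 4↦2, 5↦6, 6↦1]  zeros at y ∈ ∅
  x = 1: [0↦3, 1↦3, 2↦1, 3↦4, 4↦5, 5↦4, 6↦1]  zeros at y ∈ ∅
  x = 2: [0↦0, 1↦2, 2↦2, 3↦0, 4↦3, 5↦4, 6↦3]  zeros at y ∈ {0, 3}
  x = 3: [0↦6, 1↦3, 2↦5, 3↦5, 4↦3, 5↦6, 6↦0]  zeros at y ∈ {6}
  x = 4: [0↦0, 1↦6, 2↦3, 3↦5, 4↦5, 5↦3, 6↦6]  zeros at y ∈ {0}
  x = 5: [0↦3, 1↦4, 2↦3, 3↦0, 4↦2, 5↦2, 6↦0]  zeros at y ∈ {3, 6}
  x = 6: [0↦1, 1↦4, 2↦5, 3↦4, 4↦1, 5↦3, 6↦3]  zeros at y ∈ ∅
Collecting zeros: affine points = {(2, 0), (2, 3), (3, 6), (4, 0), (5, 3), (5, 6)}.
Total count |C(F_7)_aff| = 6.


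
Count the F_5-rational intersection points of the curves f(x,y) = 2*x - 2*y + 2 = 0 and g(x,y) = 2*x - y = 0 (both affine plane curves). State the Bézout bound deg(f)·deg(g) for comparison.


Common zeros: {(1, 2)}; count = 1; Bézout bound = 1.

deg(f) = 1, deg(g) = 1, so Bézout bound = 1.
Scan x ∈ F_5. For each x, list the y ∈ F_5 with f(x, y) ≡ 0 and those with g(x, y) ≡ 0 (mod 5); the common zeros in that column are the intersection.
  x = 0: f ≡ 0 at y ∈ {1}; g ≡ 0 at y ∈ {0}; common: ∅.
  x = 1: f ≡ 0 at y ∈ {2}; g ≡ 0 at y ∈ {2}; common: {2}.
  x = 2: f ≡ 0 at y ∈ {3}; g ≡ 0 at y ∈ {4}; common: ∅.
  x = 3: f ≡ 0 at y ∈ {4}; g ≡ 0 at y ∈ {1}; common: ∅.
  x = 4: f ≡ 0 at y ∈ {0}; g ≡ 0 at y ∈ {3}; common: ∅.
Collecting: common zeros = {(1, 2)}, so the count is 1.
Comparison with the Bézout bound: 1 ≤ 1 = deg(f)·deg(g), as expected for curves with no common component (the bound is attained).


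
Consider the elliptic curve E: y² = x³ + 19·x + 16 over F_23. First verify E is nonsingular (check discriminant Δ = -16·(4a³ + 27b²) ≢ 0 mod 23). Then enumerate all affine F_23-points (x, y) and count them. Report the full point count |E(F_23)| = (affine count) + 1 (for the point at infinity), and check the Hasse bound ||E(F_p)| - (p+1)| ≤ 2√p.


Affine points = {(0, 4), (0, 19), (1, 6), (1, 17), (2, 4), (2, 19), (3, 10), (3, 13), (4, 8), (4, 15), (5, 11), (5, 12), (6, 1), (6, 22), (7, 3), (7, 20), (8, 6), (8, 17), (14, 6), (14, 17), (16, 0), (17, 10), (17, 13), (18, 7), (18, 16), (20, 1), (20, 22), (21, 4), (21, 19)}; affine count = 29; |E(F_23)| = 30.

Discriminant check: Δ ∝ 4a³ + 27b² = 4·19³ + 27·16² = 4·6859 + 27·256 ≡ 9 (mod 23). Nonzero ⇒ E is nonsingular.
For each x ∈ F_23, compute rhs = x³ + 19·x + 16 mod 23, then count y ∈ F_23 with y² ≡ rhs.
  x = 0: rhs = 16, matching y values: 4, 19 (2 points).
  x = 1: rhs = 13, matching y values: 6, 17 (2 points).
  x = 2: rhs = 16, matching y values: 4, 19 (2 points).
  x = 3: rhs = 8, matching y values: 10, 13 (2 points).
  x = 4: rhs = 18, matching y values: 8, 15 (2 points).
  x = 5: rhs = 6, matching y values: 11, 12 (2 points).
  x = 6: rhs = 1, matching y values: 1, 22 (2 points).
  x = 7: rhs = 9, matching y values: 3, 20 (2 points).
  x = 8: rhs = 13, matching y values: 6, 17 (2 points).
  x = 9: rhs = 19, matching y values: none (0 points).
  x = 10: rhs = 10, matching y values: none (0 points).
  x = 11: rhs = 15, matching y values: none (0 points).
  x = 12: rhs = 17, matching y values: none (0 points).
  x = 13: rhs = 22, matching y values: none (0 points).
  x = 14: rhs = 13, matching y values: 6, 17 (2 points).
  x = 15: rhs = 19, matching y values: none (0 points).
  x = 16: rhs = 0, matching y values: 0 (1 points).
  x = 17: rhs = 8, matching y values: 10, 13 (2 points).
  x = 18: rhs = 3, matching y values: 7, 16 (2 points).
  x = 19: rhs = 14, matching y values: none (0 points).
  x = 20: rhs = 1, matching y values: 1, 22 (2 points).
  x = 21: rhs = 16, matching y values: 4, 19 (2 points).
  x = 22: rhs = 19, matching y values: none (0 points).
Total affine count: 29.
Full point count |E(F_23)| = 29 + 1 = 30.
Hasse bound: |30 − (23+1)| = |6| = 6 ≤ 2√23 ≈ 9.5917 ✓.


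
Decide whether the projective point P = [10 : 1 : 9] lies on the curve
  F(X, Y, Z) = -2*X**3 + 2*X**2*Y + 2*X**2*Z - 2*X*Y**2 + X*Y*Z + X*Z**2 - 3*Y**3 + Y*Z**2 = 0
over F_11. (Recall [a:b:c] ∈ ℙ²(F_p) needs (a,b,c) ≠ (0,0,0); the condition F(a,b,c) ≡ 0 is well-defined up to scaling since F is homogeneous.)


F(10,1,9) ≡ 1 (mod 11); P is NOT on the curve.

Evaluate F(10, 1, 9) term-by-term (mod 11).
  -2*X**3 ↦ -2·1000·1·1 = -2000
  2*X**2*Y ↦ 2·100·1·1 = 200
  2*X**2*Z ↦ 2·100·1·9 = 1800
  -2*X*Y**2 ↦ -2·10·1·1 = -20
  X*Y*Z ↦ 1·10·1·9 = 90
  X*Z**2 ↦ 1·10·1·81 = 810
  -3*Y**3 ↦ -3·1·1·1 = -3
  Y*Z**2 ↦ 1·1·1·81 = 81
Sum: F(10, 1, 9) = (-2000) + (200) + (1800) + (-20) + (90) + (810) + (-3) + (81) = 958.
Reducing mod 11: 958 ≡ 1 (mod 11).
Since F(a, b, c) ≡ 1 ≠ 0 (mod 11), P does NOT lie on the curve.


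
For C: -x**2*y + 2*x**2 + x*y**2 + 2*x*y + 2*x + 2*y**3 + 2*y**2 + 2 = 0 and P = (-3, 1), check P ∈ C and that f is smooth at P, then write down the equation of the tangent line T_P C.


Tangent line at P: -x - 11*y + 8 = 0.

Step 1: f(-3, 1) = 0, so P lies on C.
Step 2: partial derivatives
  f_x(x, y) = -2*x*y + 4*x + y**2 + 2*y + 2, f_y(x, y) = -x**2 + 2*x*y + 2*x + 6*y**2 + 4*y.
  f_x(P) = -1, f_y(P) = -11 (gradient nonzero, so P is smooth).
Step 3: tangent line at P: -1·(x − -3) + -11·(y − 1) = 0.
Expanding: -x - 11*y + 8 = 0.


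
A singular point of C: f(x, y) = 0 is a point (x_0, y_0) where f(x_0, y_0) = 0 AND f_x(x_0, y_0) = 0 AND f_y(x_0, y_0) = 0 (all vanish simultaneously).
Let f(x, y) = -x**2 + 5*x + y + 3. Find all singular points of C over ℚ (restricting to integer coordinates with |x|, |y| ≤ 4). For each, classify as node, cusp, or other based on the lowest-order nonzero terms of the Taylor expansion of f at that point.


No singular points in the scanned grid; C is smooth there.

Compute partial derivatives:
  f_x = 5 - 2*x.
  f_y = 1.
f_y = 1 is a nonzero constant, so f_y never vanishes: no point (x, y) can satisfy f = f_x = f_y = 0. In particular no (x, y) ∈ {−4, ..., 4}² is singular; the curve is smooth.


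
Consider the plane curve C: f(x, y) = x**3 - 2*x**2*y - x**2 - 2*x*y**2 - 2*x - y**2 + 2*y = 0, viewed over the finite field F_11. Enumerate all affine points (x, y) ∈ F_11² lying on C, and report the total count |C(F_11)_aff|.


Affine F_11-points: {(0, 0), (0, 2), (1, 5), (1, 6), (2, 0), (2, 1), (3, 1), (3, 3), (5, 6), (7, 3), (7, 6), (8, 3), (8, 9), (9, 1), (10, 0)}; count = 15.

For each of the 121 pairs (x, y) ∈ F_11², evaluate f(x, y) mod 11. Record the zeros.
  x = 0: [0↦0, 1↦1, 2↦0, 3↦8, 4↦3, 5↦7, 6↦9, 7↦9, 8↦7, 9↦3, 10↦8]  zeros at y ∈ {0, 2}
  x = 1: [0↦9, 1↦6, 2↦8, 3↦4, 4↦5, 5↦0, 6↦0, 7↦5, 8↦4, 9↦8, 10↦6]  zeros at y ∈ {5, 6}
  x = 2: [0↦0, 1↦0, 2↦1, 3↦3, 4↦6, 5↦10, 6↦4, 7↦10, 8↦6, 9↦3, 10↦1]  zeros at y ∈ {0, 1}
  x = 3: [0↦1, 1↦0, 2↦7, 3↦0, 4↦1, 5↦10, 6↦5, 7↦8, 8↦8, 9↦5, 10↦10]  zeros at y ∈ {1, 3}
  x = 4: [0↦7, 1↦1, 2↦10, 3↦1, 4↦7, 5↦6, 6↦9, 7↦5, 8↦5, 9↦9, 10↦6]  zeros at y ∈ ∅
  x = 5: [0↦2, 1↦9, 2↦5, 3↦1, 4↦8, 5↦4, 6↦0, 7↦7, 8↦3, 9↦10, 10↦6]  zeros at y ∈ {6}
  x = 6: [0↦3, 1↦8, 2↦9, 3↦6, 4↦10, 5↦10, 6↦6, 7↦9, 8↦8, 9↦3, 10↦5]  zeros at y ∈ ∅
  x = 7: [0↦5, 1↦4, 2↦6, 3↦0, 4↦8, 5↦8, 6↦0, 7↦6, 8↦4, 9↦5, 10↦9]  zeros at y ∈ {3, 6}
  x = 8: [0↦3, 1↦3, 2↦2, 3↦0, 4↦8, 5↦4, 6↦10, 7↦4, 8↦8, 9↦0, 10↦2]  zeros at y ∈ {3, 9}
  x = 9: [0↦3, 1↦0, 2↦3, 3↦1, 4↦5, 5↦4, 6↦9, 7↦9, 8↦4, 9↦5, 10↦1]  zeros at y ∈ {1}
  x = 10: [0↦0, 1↦1, 2↦4, 3↦9, 4↦5, 5↦3, 6↦3, 7↦5, 8↦9, 9↦4, 10↦1]  zeros at y ∈ {0}
Collecting zeros: affine points = {(0, 0), (0, 2), (1, 5), (1, 6), (2, 0), (2, 1), (3, 1), (3, 3), (5, 6), (7, 3), (7, 6), (8, 3), (8, 9), (9, 1), (10, 0)}.
Total count |C(F_11)_aff| = 15.


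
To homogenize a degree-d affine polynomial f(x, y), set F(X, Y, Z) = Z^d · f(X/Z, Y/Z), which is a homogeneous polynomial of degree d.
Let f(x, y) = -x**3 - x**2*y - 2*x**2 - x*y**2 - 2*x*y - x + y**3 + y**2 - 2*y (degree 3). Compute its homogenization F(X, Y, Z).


F(X, Y, Z) = -X**3 - X**2*Y - 2*X**2*Z - X*Y**2 - 2*X*Y*Z - X*Z**2 + Y**3 + Y**2*Z - 2*Y*Z**2

deg(f) = 3.
Substitute x = X/Z, y = Y/Z into f, then multiply by Z^3.
  monomial -1·x^3·y^0 ↦ -1·X^3·Y^0·Z^0.
  monomial -1·x^2·y^1 ↦ -1·X^2·Y^1·Z^0.
  monomial -2·x^2·y^0 ↦ -2·X^2·Y^0·Z^1.
  monomial -1·x^1·y^2 ↦ -1·X^1·Y^2·Z^0.
  monomial -2·x^1·y^1 ↦ -2·X^1·Y^1·Z^1.
  monomial -1·x^1·y^0 ↦ -1·X^1·Y^0·Z^2.
  monomial 1·x^0·y^3 ↦ 1·X^0·Y^3·Z^0.
  monomial 1·x^0·y^2 ↦ 1·X^0·Y^2·Z^1.
  monomial -2·x^0·y^1 ↦ -2·X^0·Y^1·Z^2.
Collecting: F(X, Y, Z) = -X**3 - X**2*Y - 2*X**2*Z - X*Y**2 - 2*X*Y*Z - X*Z**2 + Y**3 + Y**2*Z - 2*Y*Z**2.


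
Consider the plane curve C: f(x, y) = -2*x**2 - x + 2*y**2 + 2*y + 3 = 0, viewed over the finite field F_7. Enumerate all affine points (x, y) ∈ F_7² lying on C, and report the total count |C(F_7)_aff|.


Affine F_7-points: {(0, 1), (0, 5), (1, 0), (1, 6), (2, 0), (2, 6), (3, 1), (3, 5), (4, 2), (4, 4), (5, 3), (6, 2), (6, 4)}; count = 13.

For each of the 49 pairs (x, y) ∈ F_7², evaluate f(x, y) mod 7. Record the zeros.
  x = 0: [0↦3, 1↦0, 2↦1, 3↦6, 4↦1, 5↦0, 6↦3]  zeros at y ∈ {1, 5}
  x = 1: [0↦0, 1↦4, 2↦5, 3↦3, 4↦5, 5↦4, 6↦0]  zeros at y ∈ {0, 6}
  x = 2: [0↦0, 1↦4, 2↦5, 3↦3, 4↦5, 5↦4, 6↦0]  zeros at y ∈ {0, 6}
  x = 3: [0↦3, 1↦0, 2↦1, 3↦6, 4↦1, 5↦0, 6↦3]  zeros at y ∈ {1, 5}
  x = 4: [0↦2, 1↦6, 2↦0, 3↦5, 4↦0, 5↦6, 6↦2]  zeros at y ∈ {2, 4}
  x = 5: [0↦4, 1↦1, 2↦2, 3↦0, 4↦2, 5↦1, 6↦4]  zeros at y ∈ {3}
  x = 6: [0↦2, 1↦6, 2↦0, 3↦5, 4↦0, 5↦6, 6↦2]  zeros at y ∈ {2, 4}
Collecting zeros: affine points = {(0, 1), (0, 5), (1, 0), (1, 6), (2, 0), (2, 6), (3, 1), (3, 5), (4, 2), (4, 4), (5, 3), (6, 2), (6, 4)}.
Total count |C(F_7)_aff| = 13.


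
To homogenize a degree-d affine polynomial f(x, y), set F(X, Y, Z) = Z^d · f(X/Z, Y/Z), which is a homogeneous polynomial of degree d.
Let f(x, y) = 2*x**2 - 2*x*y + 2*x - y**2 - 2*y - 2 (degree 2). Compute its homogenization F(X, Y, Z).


F(X, Y, Z) = 2*X**2 - 2*X*Y + 2*X*Z - Y**2 - 2*Y*Z - 2*Z**2

deg(f) = 2.
Substitute x = X/Z, y = Y/Z into f, then multiply by Z^2.
  monomial 2·x^2·y^0 ↦ 2·X^2·Y^0·Z^0.
  monomial -2·x^1·y^1 ↦ -2·X^1·Y^1·Z^0.
  monomial 2·x^1·y^0 ↦ 2·X^1·Y^0·Z^1.
  monomial -1·x^0·y^2 ↦ -1·X^0·Y^2·Z^0.
  monomial -2·x^0·y^1 ↦ -2·X^0·Y^1·Z^1.
  monomial -2·x^0·y^0 ↦ -2·X^0·Y^0·Z^2.
Collecting: F(X, Y, Z) = 2*X**2 - 2*X*Y + 2*X*Z - Y**2 - 2*Y*Z - 2*Z**2.


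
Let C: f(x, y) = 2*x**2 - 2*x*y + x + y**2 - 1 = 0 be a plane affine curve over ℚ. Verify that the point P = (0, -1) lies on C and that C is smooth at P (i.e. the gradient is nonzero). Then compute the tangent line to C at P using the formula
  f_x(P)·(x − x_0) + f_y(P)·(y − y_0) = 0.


Tangent line at P: 3*x - 2*y - 2 = 0.

Step 1: f(0, -1) = 0, so P lies on C.
Step 2: partial derivatives
  f_x(x, y) = 4*x - 2*y + 1, f_y(x, y) = -2*x + 2*y.
  f_x(P) = 3, f_y(P) = -2 (gradient nonzero, so P is smooth).
Step 3: tangent line at P: 3·(x − 0) + -2·(y − -1) = 0.
Expanding: 3*x - 2*y - 2 = 0.


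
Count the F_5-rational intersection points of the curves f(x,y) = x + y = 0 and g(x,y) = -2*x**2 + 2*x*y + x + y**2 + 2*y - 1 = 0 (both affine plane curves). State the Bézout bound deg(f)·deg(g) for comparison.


Common zeros: {(1, 4), (2, 3)}; count = 2; Bézout bound = 2.

deg(f) = 1, deg(g) = 2, so Bézout bound = 2.
Scan x ∈ F_5. For each x, list the y ∈ F_5 with f(x, y) ≡ 0 and those with g(x, y) ≡ 0 (mod 5); the common zeros in that column are the intersection.
  x = 0: f ≡ 0 at y ∈ {0}; g ≡ 0 at y ∈ ∅; common: ∅.
  x = 1: f ≡ 0 at y ∈ {4}; g ≡ 0 at y ∈ {2, 4}; common: {4}.
  x = 2: f ≡ 0 at y ∈ {3}; g ≡ 0 at y ∈ {1, 3}; common: {3}.
  x = 3: f ≡ 0 at y ∈ {2}; g ≡ 0 at y ∈ ∅; common: ∅.
  x = 4: f ≡ 0 at y ∈ {1}; g ≡ 0 at y ∈ {2, 3}; common: ∅.
Collecting: common zeros = {(1, 4), (2, 3)}, so the count is 2.
Comparison with the Bézout bound: 2 ≤ 2 = deg(f)·deg(g), as expected for curves with no common component (the bound is attained).


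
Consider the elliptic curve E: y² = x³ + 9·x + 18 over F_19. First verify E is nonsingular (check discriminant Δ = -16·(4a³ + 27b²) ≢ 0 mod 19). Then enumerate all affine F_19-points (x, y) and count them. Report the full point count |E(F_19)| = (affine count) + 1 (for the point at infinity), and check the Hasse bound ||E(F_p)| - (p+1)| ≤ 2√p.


Affine points = {(1, 3), (1, 16), (2, 5), (2, 14), (4, 2), (4, 17), (5, 6), (5, 13), (7, 5), (7, 14), (9, 7), (9, 12), (10, 5), (10, 14), (11, 2), (11, 17), (12, 7), (12, 12), (14, 0), (17, 7), (17, 12)}; affine count = 21; |E(F_19)| = 22.

Discriminant check: Δ ∝ 4a³ + 27b² = 4·9³ + 27·18² = 4·729 + 27·324 ≡ 17 (mod 19). Nonzero ⇒ E is nonsingular.
For each x ∈ F_19, compute rhs = x³ + 9·x + 18 mod 19, then count y ∈ F_19 with y² ≡ rhs.
  x = 0: rhs = 18, matching y values: none (0 points).
  x = 1: rhs = 9, matching y values: 3, 16 (2 points).
  x = 2: rhs = 6, matching y values: 5, 14 (2 points).
  x = 3: rhs = 15, matching y values: none (0 points).
  x = 4: rhs = 4, matching y values: 2, 17 (2 points).
  x = 5: rhs = 17, matching y values: 6, 13 (2 points).
  x = 6: rhs = 3, matching y values: none (0 points).
  x = 7: rhs = 6, matching y values: 5, 14 (2 points).
  x = 8: rhs = 13, matching y values: none (0 points).
  x = 9: rhs = 11, matching y values: 7, 12 (2 points).
  x = 10: rhs = 6, matching y values: 5, 14 (2 points).
  x = 11: rhs = 4, matching y values: 2, 17 (2 points).
  x = 12: rhs = 11, matching y values: 7, 12 (2 points).
  x = 13: rhs = 14, matching y values: none (0 points).
  x = 14: rhs = 0, matching y values: 0 (1 points).
  x = 15: rhs = 13, matching y values: none (0 points).
  x = 16: rhs = 2, matching y values: none (0 points).
  x = 17: rhs = 11, matching y values: 7, 12 (2 points).
  x = 18: rhs = 8, matching y values: none (0 points).
Total affine count: 21.
Full point count |E(F_19)| = 21 + 1 = 22.
Hasse bound: |22 − (19+1)| = |2| = 2 ≤ 2√19 ≈ 8.7178 ✓.


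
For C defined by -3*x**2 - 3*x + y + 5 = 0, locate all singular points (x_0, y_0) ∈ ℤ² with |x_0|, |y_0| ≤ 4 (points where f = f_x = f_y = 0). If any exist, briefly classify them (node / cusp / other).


No singular points in the scanned grid; C is smooth there.

Compute partial derivatives:
  f_x = -6*x - 3.
  f_y = 1.
f_y = 1 is a nonzero constant, so f_y never vanishes: no point (x, y) can satisfy f = f_x = f_y = 0. In particular no (x, y) ∈ {−4, ..., 4}² is singular; the curve is smooth.


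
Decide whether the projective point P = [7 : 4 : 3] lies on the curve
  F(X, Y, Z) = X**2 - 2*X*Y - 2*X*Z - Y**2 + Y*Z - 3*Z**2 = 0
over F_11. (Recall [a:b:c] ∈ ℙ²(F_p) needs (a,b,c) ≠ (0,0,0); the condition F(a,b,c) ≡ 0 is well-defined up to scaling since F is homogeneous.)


F(7,4,3) ≡ 8 (mod 11); P is NOT on the curve.

Evaluate F(7, 4, 3) term-by-term (mod 11).
  X**2 ↦ 1·49·1·1 = 49
  -2*X*Y ↦ -2·7·4·1 = -56
  -2*X*Z ↦ -2·7·1·3 = -42
  -Y**2 ↦ -1·1·16·1 = -16
  Y*Z ↦ 1·1·4·3 = 12
  -3*Z**2 ↦ -3·1·1·9 = -27
Sum: F(7, 4, 3) = (49) + (-56) + (-42) + (-16) + (12) + (-27) = -80.
Reducing mod 11: -80 ≡ 8 (mod 11).
Since F(a, b, c) ≡ 8 ≠ 0 (mod 11), P does NOT lie on the curve.


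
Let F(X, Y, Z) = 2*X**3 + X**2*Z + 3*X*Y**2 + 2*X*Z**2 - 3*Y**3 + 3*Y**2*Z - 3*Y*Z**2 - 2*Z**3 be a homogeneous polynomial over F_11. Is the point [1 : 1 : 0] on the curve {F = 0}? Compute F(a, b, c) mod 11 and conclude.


F(1,1,0) ≡ 2 (mod 11); P is NOT on the curve.

Evaluate F(1, 1, 0) term-by-term (mod 11).
  2*X**3 ↦ 2·1·1·1 = 2
  X**2*Z ↦ 1·1·1·0 = 0
  3*X*Y**2 ↦ 3·1·1·1 = 3
  2*X*Z**2 ↦ 2·1·1·0 = 0
  -3*Y**3 ↦ -3·1·1·1 = -3
  3*Y**2*Z ↦ 3·1·1·0 = 0
  -3*Y*Z**2 ↦ -3·1·1·0 = 0
  -2*Z**3 ↦ -2·1·1·0 = 0
Sum: F(1, 1, 0) = (2) + (0) + (3) + (0) + (-3) + (0) + (0) + (0) = 2.
Reducing mod 11: 2 ≡ 2 (mod 11).
Since F(a, b, c) ≡ 2 ≠ 0 (mod 11), P does NOT lie on the curve.


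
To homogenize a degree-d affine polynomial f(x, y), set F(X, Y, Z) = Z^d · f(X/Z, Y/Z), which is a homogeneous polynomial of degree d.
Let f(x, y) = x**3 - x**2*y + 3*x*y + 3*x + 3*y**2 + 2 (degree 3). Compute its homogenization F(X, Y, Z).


F(X, Y, Z) = X**3 - X**2*Y + 3*X*Y*Z + 3*X*Z**2 + 3*Y**2*Z + 2*Z**3

deg(f) = 3.
Substitute x = X/Z, y = Y/Z into f, then multiply by Z^3.
  monomial 1·x^3·y^0 ↦ 1·X^3·Y^0·Z^0.
  monomial -1·x^2·y^1 ↦ -1·X^2·Y^1·Z^0.
  monomial 3·x^1·y^1 ↦ 3·X^1·Y^1·Z^1.
  monomial 3·x^1·y^0 ↦ 3·X^1·Y^0·Z^2.
  monomial 3·x^0·y^2 ↦ 3·X^0·Y^2·Z^1.
  monomial 2·x^0·y^0 ↦ 2·X^0·Y^0·Z^3.
Collecting: F(X, Y, Z) = X**3 - X**2*Y + 3*X*Y*Z + 3*X*Z**2 + 3*Y**2*Z + 2*Z**3.


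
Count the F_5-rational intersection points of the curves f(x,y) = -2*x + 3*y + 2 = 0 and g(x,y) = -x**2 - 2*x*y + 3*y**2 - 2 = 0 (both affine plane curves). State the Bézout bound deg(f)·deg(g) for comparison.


Common zeros: ∅; count = 0; Bézout bound = 2.

deg(f) = 1, deg(g) = 2, so Bézout bound = 2.
Scan x ∈ F_5. For each x, list the y ∈ F_5 with f(x, y) ≡ 0 and those with g(x, y) ≡ 0 (mod 5); the common zeros in that column are the intersection.
  x = 0: f ≡ 0 at y ∈ {1}; g ≡ 0 at y ∈ {2, 3}; common: ∅.
  x = 1: f ≡ 0 at y ∈ {0}; g ≡ 0 at y ∈ {2}; common: ∅.
  x = 2: f ≡ 0 at y ∈ {4}; g ≡ 0 at y ∈ ∅; common: ∅.
  x = 3: f ≡ 0 at y ∈ {3}; g ≡ 0 at y ∈ ∅; common: ∅.
  x = 4: f ≡ 0 at y ∈ {2}; g ≡ 0 at y ∈ {3}; common: ∅.
Collecting: common zeros = ∅, so the count is 0.
Comparison with the Bézout bound: 0 ≤ 2 = deg(f)·deg(g), as expected for curves with no common component (the affine F_5-count falls short of the bound because intersections may lie at infinity, over extension fields, or carry multiplicity).


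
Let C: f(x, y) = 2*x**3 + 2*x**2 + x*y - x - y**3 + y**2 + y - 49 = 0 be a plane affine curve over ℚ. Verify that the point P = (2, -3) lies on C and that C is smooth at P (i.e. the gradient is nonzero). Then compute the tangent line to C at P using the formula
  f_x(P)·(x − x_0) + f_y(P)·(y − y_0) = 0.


Tangent line at P: 28*x - 30*y - 146 = 0.

Step 1: f(2, -3) = 0, so P lies on C.
Step 2: partial derivatives
  f_x(x, y) = 6*x**2 + 4*x + y - 1, f_y(x, y) = x - 3*y**2 + 2*y + 1.
  f_x(P) = 28, f_y(P) = -30 (gradient nonzero, so P is smooth).
Step 3: tangent line at P: 28·(x − 2) + -30·(y − -3) = 0.
Expanding: 28*x - 30*y - 146 = 0.


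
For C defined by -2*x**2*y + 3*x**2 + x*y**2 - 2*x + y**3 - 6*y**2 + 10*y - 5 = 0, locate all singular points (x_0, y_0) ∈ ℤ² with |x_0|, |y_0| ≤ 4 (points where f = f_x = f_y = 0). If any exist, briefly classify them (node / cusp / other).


Singular points: {(1, 2)}; classification: node.

Compute partial derivatives:
  f_x = -4*x*y + 6*x + y**2 - 2.
  f_y = -2*x**2 + 2*x*y + 3*y**2 - 12*y + 10.
Scan x_0 ∈ {−4, ..., 4}. For each x_0, f_y(x_0, y) is a polynomial in y; find its integer roots y ∈ {−4, ..., 4}, then test f_x and f at those candidates.
  x = -4: f_y(-4, y) = 3*y**2 - 20*y - 22; no integer root y with |y| ≤ 4.
  x = -3: f_y(-3, y) = 3*y**2 - 18*y - 8; no integer root y with |y| ≤ 4.
  x = -2: f_y(-2, y) = 3*y**2 - 16*y + 2; no integer root y with |y| ≤ 4.
  x = -1: f_y(-1, y) = 3*y**2 - 14*y + 8; vanishes at y ∈ {4}. (-1, 4): f_x = 24 ≠ 0.
  x = 0: f_y(0, y) = 3*y**2 - 12*y + 10; no integer root y with |y| ≤ 4.
  x = 1: f_y(1, y) = 3*y**2 - 10*y + 8; vanishes at y ∈ {2}. (1, 2): f_x = 0, f = 0 — SINGULAR.
  x = 2: f_y(2, y) = 3*y**2 - 8*y + 2; no integer root y with |y| ≤ 4.
  x = 3: f_y(3, y) = 3*y**2 - 6*y - 8; no integer root y with |y| ≤ 4.
  x = 4: f_y(4, y) = 3*y**2 - 4*y - 22; no integer root y with |y| ≤ 4.
Only singular point on the grid: (1, 2).
Classify: substitute x = 1 + u, y = 2 + v and expand: f = -2*u**2*v - u**2 + u*v**2 + v**3 + v**2.
No constant or linear terms (consistent with a singular point). Quadratic part: -u**2 + v**2. Cubic part: -2*u**2*v + u*v**2 + v**3.
The quadratic part v**2 - u**2 = (v − u)(v + u) splits into two distinct linear factors, so there are two distinct tangent lines y − 2 = ±(x − 1) — this is a node (ordinary double point).
Classification: node.


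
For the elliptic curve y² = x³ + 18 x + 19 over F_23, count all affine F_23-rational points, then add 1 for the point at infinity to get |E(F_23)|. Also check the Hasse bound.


Affine points = {(3, 10), (3, 13), (5, 2), (5, 21), (8, 10), (8, 13), (9, 6), (9, 17), (10, 7), (10, 16), (12, 10), (12, 13), (13, 9), (13, 14), (14, 5), (14, 18), (22, 0)}; affine count = 17; |E(F_23)| = 18.

Discriminant check: Δ ∝ 4a³ + 27b² = 4·18³ + 27·19² = 4·5832 + 27·361 ≡ 1 (mod 23). Nonzero ⇒ E is nonsingular.
For each x ∈ F_23, compute rhs = x³ + 18·x + 19 mod 23, then count y ∈ F_23 with y² ≡ rhs.
  x = 0: rhs = 19, matching y values: none (0 points).
  x = 1: rhs = 15, matching y values: none (0 points).
  x = 2: rhs = 17, matching y values: none (0 points).
  x = 3: rhs = 8, matching y values: 10, 13 (2 points).
  x = 4: rhs = 17, matching y values: none (0 points).
  x = 5: rhs = 4, matching y values: 2, 21 (2 points).
  x = 6: rhs = 21, matching y values: none (0 points).
  x = 7: rhs = 5, matching y values: none (0 points).
  x = 8: rhs = 8, matching y values: 10, 13 (2 points).
  x = 9: rhs = 13, matching y values: 6, 17 (2 points).
  x = 10: rhs = 3, matching y values: 7, 16 (2 points).
  x = 11: rhs = 7, matching y values: none (0 points).
  x = 12: rhs = 8, matching y values: 10, 13 (2 points).
  x = 13: rhs = 12, matching y values: 9, 14 (2 points).
  x = 14: rhs = 2, matching y values: 5, 18 (2 points).
  x = 15: rhs = 7, matching y values: none (0 points).
  x = 16: rhs = 10, matching y values: none (0 points).
  x = 17: rhs = 17, matching y values: none (0 points).
  x = 18: rhs = 11, matching y values: none (0 points).
  x = 19: rhs = 21, matching y values: none (0 points).
  x = 20: rhs = 7, matching y values: none (0 points).
  x = 21: rhs = 21, matching y values: none (0 points).
  x = 22: rhs = 0, matching y values: 0 (1 points).
Total affine count: 17.
Full point count |E(F_23)| = 17 + 1 = 18.
Hasse bound: |18 − (23+1)| = |-6| = 6 ≤ 2√23 ≈ 9.5917 ✓.


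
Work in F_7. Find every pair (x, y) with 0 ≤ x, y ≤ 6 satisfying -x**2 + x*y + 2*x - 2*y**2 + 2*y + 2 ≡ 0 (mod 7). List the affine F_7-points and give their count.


Affine F_7-points: {(2, 4), (2, 5), (4, 4), (4, 6), (5, 2), (5, 5), (6, 2)}; count = 7.

For each of the 49 pairs (x, y) ∈ F_7², evaluate f(x, y) mod 7. Record the zeros.
  x = 0: [0↦2, 1↦2, 2↦5, 3↦4, 4↦6, 5↦4, 6↦5]  zeros at y ∈ ∅
  x = 1: [0↦3, 1↦4, 2↦1, 3↦1, 4↦4, 5↦3, 6↦5]  zeros at y ∈ ∅
  x = 2: [0↦2, 1↦4, 2↦2, 3↦3, 4↦0, 5↦0, 6↦3]  zeros at y ∈ {4, 5}
  x = 3: [0↦6, 1↦2, 2↦1, 3↦3, 4↦1, 5↦2, 6↦6]  zeros at y ∈ ∅
  x = 4: [0↦1, 1↦5, 2↦5, 3↦1, 4↦0, 5↦2, 6↦0]  zeros at y ∈ {4, 6}
  x = 5: [0↦1, 1↦6, 2↦0, 3↦4, 4↦4, 5↦0, 6↦6]  zeros at y ∈ {2, 5}
  x = 6: [0↦6, 1↦5, 2↦0, 3↦5, 4↦6, 5↦3, 6↦3]  zeros at y ∈ {2}
Collecting zeros: affine points = {(2, 4), (2, 5), (4, 4), (4, 6), (5, 2), (5, 5), (6, 2)}.
Total count |C(F_7)_aff| = 7.
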